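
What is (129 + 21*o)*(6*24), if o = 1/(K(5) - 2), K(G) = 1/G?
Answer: 16896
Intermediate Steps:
o = -5/9 (o = 1/(1/5 - 2) = 1/(⅕ - 2) = 1/(-9/5) = -5/9 ≈ -0.55556)
(129 + 21*o)*(6*24) = (129 + 21*(-5/9))*(6*24) = (129 - 35/3)*144 = (352/3)*144 = 16896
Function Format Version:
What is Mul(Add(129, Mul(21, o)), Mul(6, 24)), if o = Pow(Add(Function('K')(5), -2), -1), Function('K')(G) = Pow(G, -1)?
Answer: 16896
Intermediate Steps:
o = Rational(-5, 9) (o = Pow(Add(Pow(5, -1), -2), -1) = Pow(Add(Rational(1, 5), -2), -1) = Pow(Rational(-9, 5), -1) = Rational(-5, 9) ≈ -0.55556)
Mul(Add(129, Mul(21, o)), Mul(6, 24)) = Mul(Add(129, Mul(21, Rational(-5, 9))), Mul(6, 24)) = Mul(Add(129, Rational(-35, 3)), 144) = Mul(Rational(352, 3), 144) = 16896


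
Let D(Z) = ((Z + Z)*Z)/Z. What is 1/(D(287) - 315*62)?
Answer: -1/18956 ≈ -5.2754e-5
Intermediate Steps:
D(Z) = 2*Z (D(Z) = ((2*Z)*Z)/Z = (2*Z**2)/Z = 2*Z)
1/(D(287) - 315*62) = 1/(2*287 - 315*62) = 1/(574 - 19530) = 1/(-18956) = -1/18956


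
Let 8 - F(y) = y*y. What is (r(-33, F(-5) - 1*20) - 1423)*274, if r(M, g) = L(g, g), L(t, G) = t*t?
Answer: -14796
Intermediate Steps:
L(t, G) = t²
F(y) = 8 - y² (F(y) = 8 - y*y = 8 - y²)
r(M, g) = g²
(r(-33, F(-5) - 1*20) - 1423)*274 = (((8 - 1*(-5)²) - 1*20)² - 1423)*274 = (((8 - 1*25) - 20)² - 1423)*274 = (((8 - 25) - 20)² - 1423)*274 = ((-17 - 20)² - 1423)*274 = ((-37)² - 1423)*274 = (1369 - 1423)*274 = -54*274 = -14796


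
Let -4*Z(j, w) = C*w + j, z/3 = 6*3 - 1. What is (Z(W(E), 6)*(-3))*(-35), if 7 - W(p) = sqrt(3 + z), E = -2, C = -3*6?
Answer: 10605/4 + 315*sqrt(6)/4 ≈ 2844.1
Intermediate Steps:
C = -18
z = 51 (z = 3*(6*3 - 1) = 3*(18 - 1) = 3*17 = 51)
W(p) = 7 - 3*sqrt(6) (W(p) = 7 - sqrt(3 + 51) = 7 - sqrt(54) = 7 - 3*sqrt(6))
Z(j, w) = -j/4 + 9*w/2 (Z(j, w) = -(-18*w + j)/4 = -(j - 18*w)/4 = -j/4 + 9*w/2)
(Z(W(E), 6)*(-3))*(-35) = ((-(7 - 3*sqrt(6))/4 + (9/2)*6)*(-3))*(-35) = (((-7/4 + 3*sqrt(6)/4) + 27)*(-3))*(-35) = ((101/4 + 3*sqrt(6)/4)*(-3))*(-35) = (-303/4 - 9*sqrt(6)/4)*(-35) = 10605/4 + 315*sqrt(6)/4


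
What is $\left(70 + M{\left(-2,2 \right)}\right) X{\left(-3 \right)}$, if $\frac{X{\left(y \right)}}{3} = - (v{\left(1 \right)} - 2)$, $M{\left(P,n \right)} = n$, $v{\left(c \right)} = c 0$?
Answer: $432$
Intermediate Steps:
$v{\left(c \right)} = 0$
$X{\left(y \right)} = 6$ ($X{\left(y \right)} = 3 \left(- (0 - 2)\right) = 3 \left(\left(-1\right) \left(-2\right)\right) = 3 \cdot 2 = 6$)
$\left(70 + M{\left(-2,2 \right)}\right) X{\left(-3 \right)} = \left(70 + 2\right) 6 = 72 \cdot 6 = 432$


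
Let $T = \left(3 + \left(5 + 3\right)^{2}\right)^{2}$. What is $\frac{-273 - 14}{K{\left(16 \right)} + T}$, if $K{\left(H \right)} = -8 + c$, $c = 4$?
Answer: $- \frac{287}{4485} \approx -0.063991$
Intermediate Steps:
$K{\left(H \right)} = -4$ ($K{\left(H \right)} = -8 + 4 = -4$)
$T = 4489$ ($T = \left(3 + 8^{2}\right)^{2} = \left(3 + 64\right)^{2} = 67^{2} = 4489$)
$\frac{-273 - 14}{K{\left(16 \right)} + T} = \frac{-273 - 14}{-4 + 4489} = - \frac{287}{4485}$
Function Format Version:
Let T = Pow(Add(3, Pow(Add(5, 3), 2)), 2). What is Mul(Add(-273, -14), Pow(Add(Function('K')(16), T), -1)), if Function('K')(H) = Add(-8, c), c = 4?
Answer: Rational(-287, 4485) ≈ -0.063991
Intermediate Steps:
Function('K')(H) = -4 (Function('K')(H) = Add(-8, 4) = -4)
T = 4489 (T = Pow(Add(3, Pow(8, 2)), 2) = Pow(Add(3, 64), 2) = Pow(67, 2) = 4489)
Mul(Add(-273, -14), Pow(Add(Function('K')(16), T), -1)) = Mul(Add(-273, -14), Pow(Add(-4, 4489), -1)) = Mul(-287, Pow(4485, -1)) = Mul(-287, Rational(1, 4485)) = Rational(-287, 4485)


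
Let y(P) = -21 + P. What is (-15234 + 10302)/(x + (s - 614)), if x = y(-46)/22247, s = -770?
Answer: 36574068/10263305 ≈ 3.5636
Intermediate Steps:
x = -67/22247 (x = (-21 - 46)/22247 = -67*1/22247 = -67/22247 ≈ -0.0030116)
(-15234 + 10302)/(x + (s - 614)) = (-15234 + 10302)/(-67/22247 + (-770 - 614)) = -4932/(-67/22247 - 1384) = -4932/(-30789915/22247) = -4932*(-22247/30789915) = 36574068/10263305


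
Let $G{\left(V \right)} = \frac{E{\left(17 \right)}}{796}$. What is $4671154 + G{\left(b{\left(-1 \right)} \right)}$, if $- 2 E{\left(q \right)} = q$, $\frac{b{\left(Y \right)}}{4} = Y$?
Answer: $\frac{7436477151}{1592} \approx 4.6712 \cdot 10^{6}$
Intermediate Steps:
$b{\left(Y \right)} = 4 Y$
$E{\left(q \right)} = - \frac{q}{2}$
$G{\left(V \right)} = - \frac{17}{1592}$ ($G{\left(V \right)} = \frac{\left(- \frac{1}{2}\right) 17}{796} = \left(- \frac{17}{2}\right) \frac{1}{796} = - \frac{17}{1592}$)
$4671154 + G{\left(b{\left(-1 \right)} \right)} = 4671154 - \frac{17}{1592} = \frac{7436477151}{1592}$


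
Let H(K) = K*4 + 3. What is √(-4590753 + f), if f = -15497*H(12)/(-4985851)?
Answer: 4*I*√7132512153725402691/4985851 ≈ 2142.6*I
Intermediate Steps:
H(K) = 3 + 4*K (H(K) = 4*K + 3 = 3 + 4*K)
f = 790347/4985851 (f = -15497*(3 + 4*12)/(-4985851) = -15497*(3 + 48)*(-1/4985851) = -15497*51*(-1/4985851) = -790347*(-1/4985851) = 790347/4985851 ≈ 0.15852)
√(-4590753 + f) = √(-4590753 + 790347/4985851) = √(-22888809645456/4985851) = 4*I*√7132512153725402691/4985851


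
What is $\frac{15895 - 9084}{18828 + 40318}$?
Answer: $\frac{6811}{59146} \approx 0.11516$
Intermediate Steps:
$\frac{15895 - 9084}{18828 + 40318} = \frac{6811}{59146}$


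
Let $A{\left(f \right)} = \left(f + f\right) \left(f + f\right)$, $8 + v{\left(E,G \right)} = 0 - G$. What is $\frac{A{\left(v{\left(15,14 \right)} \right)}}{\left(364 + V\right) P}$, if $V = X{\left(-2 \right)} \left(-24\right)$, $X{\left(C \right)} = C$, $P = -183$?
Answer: $- \frac{484}{18849} \approx -0.025678$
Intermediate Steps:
$V = 48$ ($V = \left(-2\right) \left(-24\right) = 48$)
$v{\left(E,G \right)} = -8 - G$ ($v{\left(E,G \right)} = -8 + \left(0 - G\right) = -8 - G$)
$A{\left(f \right)} = 4 f^{2}$ ($A{\left(f \right)} = 2 f 2 f = 4 f^{2}$)
$\frac{A{\left(v{\left(15,14 \right)} \right)}}{\left(364 + V\right) P} = \frac{4 \left(-8 - 14\right)^{2}}{\left(364 + 48\right) \left(-183\right)} = \frac{4 \left(-8 - 14\right)^{2}}{412 \left(-183\right)} = \frac{4 \left(-22\right)^{2}}{-75396} = 4 \cdot 484 \left(- \frac{1}{75396}\right) = 1936 \left(- \frac{1}{75396}\right) = - \frac{484}{18849}$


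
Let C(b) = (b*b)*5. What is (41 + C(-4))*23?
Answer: 2783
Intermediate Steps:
C(b) = 5*b² (C(b) = b²*5 = 5*b²)
(41 + C(-4))*23 = (41 + 5*(-4)²)*23 = (41 + 5*16)*23 = (41 + 80)*23 = 121*23 = 2783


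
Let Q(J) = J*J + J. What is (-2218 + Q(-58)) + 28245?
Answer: 29333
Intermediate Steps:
Q(J) = J + J² (Q(J) = J² + J = J + J²)
(-2218 + Q(-58)) + 28245 = (-2218 - 58*(1 - 58)) + 28245 = (-2218 - 58*(-57)) + 28245 = (-2218 + 3306) + 28245 = 1088 + 28245 = 29333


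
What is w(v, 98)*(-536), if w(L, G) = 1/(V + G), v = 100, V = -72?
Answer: -268/13 ≈ -20.615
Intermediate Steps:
w(L, G) = 1/(-72 + G)
w(v, 98)*(-536) = -536/(-72 + 98) = -536/26 = (1/26)*(-536) = -268/13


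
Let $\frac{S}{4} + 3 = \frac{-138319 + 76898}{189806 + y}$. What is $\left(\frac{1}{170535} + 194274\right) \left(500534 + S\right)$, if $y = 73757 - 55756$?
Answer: $\frac{689192466435498059174}{7087673349} \approx 9.7238 \cdot 10^{10}$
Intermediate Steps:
$y = 18001$
$S = - \frac{2739368}{207807}$ ($S = -12 + 4 \frac{-138319 + 76898}{189806 + 18001} = -12 + 4 \left(- \frac{61421}{207807}\right) = -12 - \frac{245684}{207807} = - \frac{2739368}{207807} \approx -13.182$)
$\left(\frac{1}{170535} + 194274\right) \left(500534 + S\right) = \left(\frac{1}{170535} + 194274\right) \left(500534 - \frac{2739368}{207807}\right) = \left(\frac{1}{170535} + 194274\right) \frac{104011729570}{207807} = \frac{33130516591}{170535} \cdot \frac{104011729570}{207807} = \frac{689192466435498059174}{7087673349}$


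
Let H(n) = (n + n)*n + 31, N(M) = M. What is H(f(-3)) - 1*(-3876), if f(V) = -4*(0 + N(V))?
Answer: 4195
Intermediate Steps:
f(V) = -4*V (f(V) = -4*(0 + V) = -4*V)
H(n) = 31 + 2*n² (H(n) = (2*n)*n + 31 = 2*n² + 31 = 31 + 2*n²)
H(f(-3)) - 1*(-3876) = (31 + 2*(-4*(-3))²) - 1*(-3876) = (31 + 2*12²) + 3876 = (31 + 2*144) + 3876 = (31 + 288) + 3876 = 319 + 3876 = 4195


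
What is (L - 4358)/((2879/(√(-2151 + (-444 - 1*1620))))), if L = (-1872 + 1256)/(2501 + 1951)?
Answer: -692944*I*√4215/457761 ≈ -98.278*I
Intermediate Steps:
L = -22/159 (L = -616/4452 = -616*1/4452 = -22/159 ≈ -0.13836)
(L - 4358)/((2879/(√(-2151 + (-444 - 1*1620))))) = (-22/159 - 4358)/((2879/(√(-2151 + (-444 - 1*1620))))) = -692944*√(-2151 + (-444 - 1620))/2879/159 = -692944*√(-2151 - 2064)/2879/159 = -692944*I*√4215/2879/159 = -692944*I*√4215/457761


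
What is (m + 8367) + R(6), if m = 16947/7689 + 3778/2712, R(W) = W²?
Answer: 29216523035/3475428 ≈ 8406.6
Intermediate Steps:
m = 12501551/3475428 (m = 16947*(1/7689) + 3778*(1/2712) = 5649/2563 + 1889/1356 = 12501551/3475428 ≈ 3.5971)
(m + 8367) + R(6) = (12501551/3475428 + 8367) + 6² = 29091407627/3475428 + 36 = 29216523035/3475428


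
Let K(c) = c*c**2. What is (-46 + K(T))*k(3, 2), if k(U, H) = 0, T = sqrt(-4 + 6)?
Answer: 0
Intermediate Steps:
T = sqrt(2) ≈ 1.4142
K(c) = c**3
(-46 + K(T))*k(3, 2) = (-46 + (sqrt(2))**3)*0 = (-46 + 2*sqrt(2))*0 = 0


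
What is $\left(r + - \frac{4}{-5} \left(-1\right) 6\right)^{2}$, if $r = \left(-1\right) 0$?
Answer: $\frac{576}{25} \approx 23.04$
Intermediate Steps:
$r = 0$
$\left(r + - \frac{4}{-5} \left(-1\right) 6\right)^{2} = \left(0 + - \frac{4}{-5} \left(-1\right) 6\right)^{2} = \left(0 + \left(-4\right) \left(- \frac{1}{5}\right) \left(-1\right) 6\right)^{2} = \left(0 + \frac{4}{5} \left(-1\right) 6\right)^{2} = \left(0 - \frac{24}{5}\right)^{2} = \left(- \frac{24}{5}\right)^{2} = \frac{576}{25}$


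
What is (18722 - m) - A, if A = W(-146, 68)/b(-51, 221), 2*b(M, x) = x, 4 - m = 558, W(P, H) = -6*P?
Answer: 4258244/221 ≈ 19268.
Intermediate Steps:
m = -554 (m = 4 - 1*558 = 4 - 558 = -554)
b(M, x) = x/2
A = 1752/221 (A = (-6*(-146))/(((1/2)*221)) = 876/(221/2) = 876*(2/221) = 1752/221 ≈ 7.9276)
(18722 - m) - A = (18722 - 1*(-554)) - 1*1752/221 = (18722 + 554) - 1752/221 = 19276 - 1752/221 = 4258244/221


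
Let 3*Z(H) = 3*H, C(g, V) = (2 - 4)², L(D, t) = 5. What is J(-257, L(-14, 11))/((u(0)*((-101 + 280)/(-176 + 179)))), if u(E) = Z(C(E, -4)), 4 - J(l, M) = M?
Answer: -3/716 ≈ -0.0041899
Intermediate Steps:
C(g, V) = 4 (C(g, V) = (-2)² = 4)
J(l, M) = 4 - M
Z(H) = H (Z(H) = (3*H)/3 = H)
u(E) = 4
J(-257, L(-14, 11))/((u(0)*((-101 + 280)/(-176 + 179)))) = (4 - 1*5)/((4*((-101 + 280)/(-176 + 179)))) = (4 - 5)/((4*(179/3))) = -1/(4*(179*(⅓))) = -1/(4*(179/3)) = -1/716/3 = -1*3/716 = -3/716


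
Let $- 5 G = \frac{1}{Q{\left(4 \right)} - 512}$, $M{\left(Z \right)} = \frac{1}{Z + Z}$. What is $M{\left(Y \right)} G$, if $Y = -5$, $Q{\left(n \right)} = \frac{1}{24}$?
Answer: $- \frac{12}{307175} \approx -3.9066 \cdot 10^{-5}$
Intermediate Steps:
$Q{\left(n \right)} = \frac{1}{24}$
$M{\left(Z \right)} = \frac{1}{2 Z}$
$G = \frac{24}{61435}$ ($G = - \frac{1}{5 \left(\frac{1}{24} - 512\right)} = - \frac{1}{5 \left(- \frac{12287}{24}\right)} = \left(- \frac{1}{5}\right) \left(- \frac{24}{12287}\right) = \frac{24}{61435} \approx 0.00039066$)
$M{\left(Y \right)} G = \frac{1}{2 \left(-5\right)} \frac{24}{61435} = \frac{1}{2} \left(- \frac{1}{5}\right) \frac{24}{61435} = \left(- \frac{1}{10}\right) \frac{24}{61435} = - \frac{12}{307175}$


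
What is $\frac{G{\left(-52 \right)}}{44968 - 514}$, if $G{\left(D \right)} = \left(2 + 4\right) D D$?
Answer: $\frac{2704}{7409} \approx 0.36496$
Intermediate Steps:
$G{\left(D \right)} = 6 D^{2}$ ($G{\left(D \right)} = 6 D D = 6 D^{2}$)
$\frac{G{\left(-52 \right)}}{44968 - 514} = \frac{6 \left(-52\right)^{2}}{44968 - 514} = \frac{6 \cdot 2704}{44454} = 16224 \cdot \frac{1}{44454} = \frac{2704}{7409}$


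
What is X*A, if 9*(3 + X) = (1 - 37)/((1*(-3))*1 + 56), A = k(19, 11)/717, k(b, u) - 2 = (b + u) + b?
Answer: -2771/12667 ≈ -0.21876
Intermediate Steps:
k(b, u) = 2 + u + 2*b (k(b, u) = 2 + ((b + u) + b) = 2 + (u + 2*b) = 2 + u + 2*b)
A = 17/239 (A = (2 + 11 + 2*19)/717 = (2 + 11 + 38)*(1/717) = 51*(1/717) = 17/239 ≈ 0.071130)
X = -163/53 (X = -3 + ((1 - 37)/((1*(-3))*1 + 56))/9 = -3 + (-36/(-3*1 + 56))/9 = -3 + (-36/(-3 + 56))/9 = -3 + (-36/53)/9 = -3 + (-36*1/53)/9 = -3 + (⅑)*(-36/53) = -3 - 4/53 = -163/53 ≈ -3.0755)
X*A = -163/53*17/239 = -2771/12667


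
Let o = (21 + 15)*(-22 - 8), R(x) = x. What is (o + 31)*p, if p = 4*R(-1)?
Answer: 4196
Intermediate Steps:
o = -1080 (o = 36*(-30) = -1080)
p = -4 (p = 4*(-1) = -4)
(o + 31)*p = (-1080 + 31)*(-4) = -1049*(-4) = 4196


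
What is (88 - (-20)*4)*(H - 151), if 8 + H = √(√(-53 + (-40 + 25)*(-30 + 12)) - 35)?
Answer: -26712 + 168*I*√(35 - √217) ≈ -26712.0 + 756.36*I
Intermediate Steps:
H = -8 + √(-35 + √217) (H = -8 + √(√(-53 + (-40 + 25)*(-30 + 12)) - 35) = -8 + √(√(-53 - 15*(-18)) - 35) = -8 + √(√(-53 + 270) - 35) = -8 + √(√217 - 35) = -8 + √(-35 + √217) ≈ -8.0 + 4.5021*I)
(88 - (-20)*4)*(H - 151) = (88 - (-20)*4)*((-8 + I*√(35 - √217)) - 151) = (88 - 1*(-80))*(-159 + I*√(35 - √217)) = (88 + 80)*(-159 + I*√(35 - √217)) = 168*(-159 + I*√(35 - √217)) = -26712 + 168*I*√(35 - √217)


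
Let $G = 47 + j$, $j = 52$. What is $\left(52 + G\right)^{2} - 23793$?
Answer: $-992$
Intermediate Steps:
$G = 99$ ($G = 47 + 52 = 99$)
$\left(52 + G\right)^{2} - 23793 = \left(52 + 99\right)^{2} - 23793 = 151^{2} - 23793 = 22801 - 23793 = -992$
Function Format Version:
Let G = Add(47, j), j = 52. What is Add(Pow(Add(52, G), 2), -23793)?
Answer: -992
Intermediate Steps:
G = 99 (G = Add(47, 52) = 99)
Add(Pow(Add(52, G), 2), -23793) = Add(Pow(Add(52, 99), 2), -23793) = Add(Pow(151, 2), -23793) = Add(22801, -23793) = -992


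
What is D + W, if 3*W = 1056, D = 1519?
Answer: 1871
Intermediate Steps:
W = 352 (W = (⅓)*1056 = 352)
D + W = 1519 + 352 = 1871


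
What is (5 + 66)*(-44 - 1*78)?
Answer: -8662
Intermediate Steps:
(5 + 66)*(-44 - 1*78) = 71*(-44 - 78) = 71*(-122) = -8662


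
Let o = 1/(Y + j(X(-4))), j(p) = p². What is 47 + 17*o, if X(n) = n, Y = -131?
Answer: 5388/115 ≈ 46.852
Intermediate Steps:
o = -1/115 (o = 1/(-131 + (-4)²) = 1/(-131 + 16) = 1/(-115) = -1/115 ≈ -0.0086956)
47 + 17*o = 47 + 17*(-1/115) = 47 - 17/115 = 5388/115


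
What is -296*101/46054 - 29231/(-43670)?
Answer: 20323077/1005589090 ≈ 0.020210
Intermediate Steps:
-296*101/46054 - 29231/(-43670) = -29896*1/46054 - 29231*(-1/43670) = -14948/23027 + 29231/43670 = 20323077/1005589090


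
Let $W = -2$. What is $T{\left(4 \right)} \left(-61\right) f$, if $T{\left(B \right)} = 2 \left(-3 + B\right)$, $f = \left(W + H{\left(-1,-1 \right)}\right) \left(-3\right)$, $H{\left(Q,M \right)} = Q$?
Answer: $-1098$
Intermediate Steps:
$f = 9$ ($f = \left(-2 - 1\right) \left(-3\right) = \left(-3\right) \left(-3\right) = 9$)
$T{\left(B \right)} = -6 + 2 B$
$T{\left(4 \right)} \left(-61\right) f = \left(-6 + 2 \cdot 4\right) \left(-61\right) 9 = \left(-6 + 8\right) \left(-61\right) 9 = 2 \left(-61\right) 9 = \left(-122\right) 9 = -1098$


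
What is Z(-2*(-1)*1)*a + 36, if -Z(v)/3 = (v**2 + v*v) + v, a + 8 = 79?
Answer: -2094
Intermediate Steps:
a = 71 (a = -8 + 79 = 71)
Z(v) = -6*v**2 - 3*v (Z(v) = -3*((v**2 + v*v) + v) = -3*((v**2 + v**2) + v) = -3*(2*v**2 + v) = -3*(v + 2*v**2) = -6*v**2 - 3*v)
Z(-2*(-1)*1)*a + 36 = -3*-2*(-1)*1*(1 + 2*(-2*(-1)*1))*71 + 36 = -3*2*1*(1 + 2*(2*1))*71 + 36 = -3*2*(1 + 2*2)*71 + 36 = -3*2*(1 + 4)*71 + 36 = -3*2*5*71 + 36 = -30*71 + 36 = -2130 + 36 = -2094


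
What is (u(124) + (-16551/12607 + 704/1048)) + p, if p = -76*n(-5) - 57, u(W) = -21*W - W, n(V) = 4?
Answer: -5102594778/1651517 ≈ -3089.6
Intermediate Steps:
u(W) = -22*W
p = -361 (p = -76*4 - 57 = -304 - 57 = -361)
(u(124) + (-16551/12607 + 704/1048)) + p = (-22*124 + (-16551/12607 + 704/1048)) - 361 = (-2728 + (-16551*1/12607 + 704*(1/1048))) - 361 = (-2728 + (-16551/12607 + 88/131)) - 361 = (-2728 - 1058765/1651517) - 361 = -4506397141/1651517 - 361 = -5102594778/1651517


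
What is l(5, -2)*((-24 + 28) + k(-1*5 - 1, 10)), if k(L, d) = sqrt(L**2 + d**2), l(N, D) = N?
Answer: 20 + 10*sqrt(34) ≈ 78.310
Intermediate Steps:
l(5, -2)*((-24 + 28) + k(-1*5 - 1, 10)) = 5*((-24 + 28) + sqrt((-1*5 - 1)**2 + 10**2)) = 5*(4 + sqrt((-5 - 1)**2 + 100)) = 5*(4 + sqrt((-6)**2 + 100)) = 5*(4 + sqrt(36 + 100)) = 5*(4 + sqrt(136)) = 5*(4 + 2*sqrt(34)) = 20 + 10*sqrt(34)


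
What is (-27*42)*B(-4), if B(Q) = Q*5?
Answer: 22680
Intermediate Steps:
B(Q) = 5*Q
(-27*42)*B(-4) = (-27*42)*(5*(-4)) = -1134*(-20) = 22680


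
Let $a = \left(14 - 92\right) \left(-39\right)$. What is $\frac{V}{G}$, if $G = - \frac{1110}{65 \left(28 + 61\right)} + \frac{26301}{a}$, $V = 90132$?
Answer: $\frac{8134052472}{762947} \approx 10661.0$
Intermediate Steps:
$a = 3042$ ($a = \left(-78\right) \left(-39\right) = 3042$)
$G = \frac{762947}{90246}$ ($G = - \frac{1110}{65 \left(28 + 61\right)} + \frac{26301}{3042} = - \frac{1110}{65 \cdot 89} + 26301 \cdot \frac{1}{3042} = - \frac{1110}{5785} + \frac{8767}{1014} = \left(-1110\right) \frac{1}{5785} + \frac{8767}{1014} = - \frac{222}{1157} + \frac{8767}{1014} = \frac{762947}{90246} \approx 8.4541$)
$\frac{V}{G} = \frac{90132}{\frac{762947}{90246}} = 90132 \cdot \frac{90246}{762947} = \frac{8134052472}{762947}$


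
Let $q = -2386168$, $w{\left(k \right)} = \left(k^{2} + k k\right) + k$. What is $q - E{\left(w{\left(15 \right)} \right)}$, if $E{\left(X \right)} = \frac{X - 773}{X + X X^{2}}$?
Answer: $- \frac{119958738157406}{50272545} \approx -2.3862 \cdot 10^{6}$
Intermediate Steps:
$w{\left(k \right)} = k + 2 k^{2}$ ($w{\left(k \right)} = \left(k^{2} + k^{2}\right) + k = 2 k^{2} + k = k + 2 k^{2}$)
$E{\left(X \right)} = \frac{-773 + X}{X + X^{3}}$
$q - E{\left(w{\left(15 \right)} \right)} = -2386168 - \frac{-773 + 15 \left(1 + 2 \cdot 15\right)}{15 \left(1 + 2 \cdot 15\right) + \left(15 \left(1 + 2 \cdot 15\right)\right)^{3}} = -2386168 - \frac{-773 + 15 \left(1 + 30\right)}{15 \left(1 + 30\right) + \left(15 \left(1 + 30\right)\right)^{3}} = -2386168 - \frac{-773 + 15 \cdot 31}{15 \cdot 31 + \left(15 \cdot 31\right)^{3}} = -2386168 - \frac{-773 + 465}{465 + 465^{3}} = -2386168 - \frac{1}{465 + 100544625} \left(-308\right) = -2386168 - \frac{1}{100545090} \left(-308\right) = -2386168 - - \frac{154}{50272545} = -2386168 + \frac{154}{50272545} = - \frac{119958738157406}{50272545}$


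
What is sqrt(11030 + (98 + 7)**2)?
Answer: sqrt(22055) ≈ 148.51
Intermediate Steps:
sqrt(11030 + (98 + 7)**2) = sqrt(11030 + 105**2) = sqrt(11030 + 11025) = sqrt(22055)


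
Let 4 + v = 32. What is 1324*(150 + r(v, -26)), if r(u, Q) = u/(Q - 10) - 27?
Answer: 1456400/9 ≈ 1.6182e+5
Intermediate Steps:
v = 28 (v = -4 + 32 = 28)
r(u, Q) = -27 + u/(-10 + Q) (r(u, Q) = u/(-10 + Q) - 27 = -27 + u/(-10 + Q))
1324*(150 + r(v, -26)) = 1324*(150 + (270 + 28 - 27*(-26))/(-10 - 26)) = 1324*(150 + (270 + 28 + 702)/(-36)) = 1324*(150 - 1/36*1000) = 1324*(150 - 250/9) = 1324*(1100/9) = 1456400/9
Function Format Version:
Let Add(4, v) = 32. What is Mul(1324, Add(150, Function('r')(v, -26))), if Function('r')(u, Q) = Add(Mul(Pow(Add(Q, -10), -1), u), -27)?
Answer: Rational(1456400, 9) ≈ 1.6182e+5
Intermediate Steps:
v = 28 (v = Add(-4, 32) = 28)
Function('r')(u, Q) = Add(-27, Mul(u, Pow(Add(-10, Q), -1))) (Function('r')(u, Q) = Add(Mul(Pow(Add(-10, Q), -1), u), -27) = Add(Mul(u, Pow(Add(-10, Q), -1)), -27) = Add(-27, Mul(u, Pow(Add(-10, Q), -1))))
Mul(1324, Add(150, Function('r')(v, -26))) = Mul(1324, Add(150, Mul(Pow(Add(-10, -26), -1), Add(270, 28, Mul(-27, -26))))) = Mul(1324, Add(150, Mul(Pow(-36, -1), Add(270, 28, 702)))) = Mul(1324, Add(150, Mul(Rational(-1, 36), 1000))) = Mul(1324, Add(150, Rational(-250, 9))) = Mul(1324, Rational(1100, 9)) = Rational(1456400, 9)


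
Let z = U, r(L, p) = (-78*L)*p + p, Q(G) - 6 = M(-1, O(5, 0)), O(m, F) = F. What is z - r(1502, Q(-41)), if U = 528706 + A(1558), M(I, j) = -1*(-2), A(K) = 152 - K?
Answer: 1464540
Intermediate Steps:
M(I, j) = 2
Q(G) = 8 (Q(G) = 6 + 2 = 8)
U = 527300 (U = 528706 + (152 - 1*1558) = 528706 + (152 - 1558) = 528706 - 1406 = 527300)
r(L, p) = p - 78*L*p (r(L, p) = -78*L*p + p = p - 78*L*p)
z = 527300
z - r(1502, Q(-41)) = 527300 - 8*(1 - 78*1502) = 527300 - 8*(1 - 117156) = 527300 - 8*(-117155) = 527300 - 1*(-937240) = 527300 + 937240 = 1464540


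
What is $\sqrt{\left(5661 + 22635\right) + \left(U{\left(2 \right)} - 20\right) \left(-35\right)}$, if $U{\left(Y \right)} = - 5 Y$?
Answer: $\sqrt{29346} \approx 171.31$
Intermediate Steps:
$\sqrt{\left(5661 + 22635\right) + \left(U{\left(2 \right)} - 20\right) \left(-35\right)} = \sqrt{\left(5661 + 22635\right) + \left(\left(-5\right) 2 - 20\right) \left(-35\right)} = \sqrt{28296 + \left(-10 - 20\right) \left(-35\right)} = \sqrt{28296 - -1050} = \sqrt{28296 + 1050} = \sqrt{29346}$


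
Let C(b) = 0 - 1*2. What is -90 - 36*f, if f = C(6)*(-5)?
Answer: -450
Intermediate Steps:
C(b) = -2 (C(b) = 0 - 2 = -2)
f = 10 (f = -2*(-5) = 10)
-90 - 36*f = -90 - 36*10 = -90 - 360 = -450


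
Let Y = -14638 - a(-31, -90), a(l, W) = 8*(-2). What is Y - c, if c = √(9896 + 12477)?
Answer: -14622 - √22373 ≈ -14772.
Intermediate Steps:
a(l, W) = -16
c = √22373 ≈ 149.58
Y = -14622 (Y = -14638 - 1*(-16) = -14638 + 16 = -14622)
Y - c = -14622 - √22373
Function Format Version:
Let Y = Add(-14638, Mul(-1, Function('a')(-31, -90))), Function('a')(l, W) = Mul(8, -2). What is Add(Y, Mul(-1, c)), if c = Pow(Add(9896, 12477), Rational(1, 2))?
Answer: Add(-14622, Mul(-1, Pow(22373, Rational(1, 2)))) ≈ -14772.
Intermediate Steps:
Function('a')(l, W) = -16
c = Pow(22373, Rational(1, 2)) ≈ 149.58
Y = -14622 (Y = Add(-14638, Mul(-1, -16)) = Add(-14638, 16) = -14622)
Add(Y, Mul(-1, c)) = Add(-14622, Mul(-1, Pow(22373, Rational(1, 2))))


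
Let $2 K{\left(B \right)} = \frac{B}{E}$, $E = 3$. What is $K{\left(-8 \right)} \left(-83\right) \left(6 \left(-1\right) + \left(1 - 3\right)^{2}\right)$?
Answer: $- \frac{664}{3} \approx -221.33$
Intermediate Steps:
$K{\left(B \right)} = \frac{B}{6}$ ($K{\left(B \right)} = \frac{B \frac{1}{3}}{2} = \frac{\frac{1}{3} B}{2} = \frac{B}{6}$)
$K{\left(-8 \right)} \left(-83\right) \left(6 \left(-1\right) + \left(1 - 3\right)^{2}\right) = \frac{1}{6} \left(-8\right) \left(-83\right) \left(6 \left(-1\right) + \left(1 - 3\right)^{2}\right) = \left(- \frac{4}{3}\right) \left(-83\right) \left(-6 + \left(-2\right)^{2}\right) = \frac{332 \left(-6 + 4\right)}{3} = \frac{332}{3} \left(-2\right) = - \frac{664}{3}$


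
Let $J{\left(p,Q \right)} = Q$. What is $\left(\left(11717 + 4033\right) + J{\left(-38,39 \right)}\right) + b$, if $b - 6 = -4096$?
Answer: $11699$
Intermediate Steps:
$b = -4090$ ($b = 6 - 4096 = -4090$)
$\left(\left(11717 + 4033\right) + J{\left(-38,39 \right)}\right) + b = \left(\left(11717 + 4033\right) + 39\right) - 4090 = \left(15750 + 39\right) - 4090 = 15789 - 4090 = 11699$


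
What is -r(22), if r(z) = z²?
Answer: -484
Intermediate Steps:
-r(22) = -1*22² = -1*484 = -484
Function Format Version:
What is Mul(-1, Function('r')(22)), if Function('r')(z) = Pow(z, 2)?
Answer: -484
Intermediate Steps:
Mul(-1, Function('r')(22)) = Mul(-1, Pow(22, 2)) = Mul(-1, 484) = -484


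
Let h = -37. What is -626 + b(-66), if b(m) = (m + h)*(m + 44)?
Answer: 1640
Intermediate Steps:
b(m) = (-37 + m)*(44 + m) (b(m) = (m - 37)*(m + 44) = (-37 + m)*(44 + m))
-626 + b(-66) = -626 + (-1628 + (-66)**2 + 7*(-66)) = -626 + (-1628 + 4356 - 462) = -626 + 2266 = 1640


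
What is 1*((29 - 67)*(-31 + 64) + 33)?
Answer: -1221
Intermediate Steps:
1*((29 - 67)*(-31 + 64) + 33) = 1*(-38*33 + 33) = 1*(-1254 + 33) = 1*(-1221) = -1221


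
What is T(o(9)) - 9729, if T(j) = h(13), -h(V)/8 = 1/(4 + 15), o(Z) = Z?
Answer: -184859/19 ≈ -9729.4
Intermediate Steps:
h(V) = -8/19 (h(V) = -8/(4 + 15) = -8/19)
T(j) = -8/19
T(o(9)) - 9729 = -8/19 - 9729 = -184859/19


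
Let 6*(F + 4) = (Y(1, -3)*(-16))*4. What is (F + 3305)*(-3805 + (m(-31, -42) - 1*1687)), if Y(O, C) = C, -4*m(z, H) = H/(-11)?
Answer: -36616035/2 ≈ -1.8308e+7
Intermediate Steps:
m(z, H) = H/44 (m(z, H) = -H/(4*(-11)) = -H*(-1)/(4*11) = -(-1)*H/44 = H/44)
F = 28 (F = -4 + (-3*(-16)*4)/6 = -4 + (48*4)/6 = -4 + (1/6)*192 = -4 + 32 = 28)
(F + 3305)*(-3805 + (m(-31, -42) - 1*1687)) = (28 + 3305)*(-3805 + ((1/44)*(-42) - 1*1687)) = 3333*(-3805 + (-21/22 - 1687)) = 3333*(-3805 - 37135/22) = 3333*(-120845/22) = -36616035/2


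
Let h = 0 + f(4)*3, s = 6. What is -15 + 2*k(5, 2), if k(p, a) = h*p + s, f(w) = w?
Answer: 117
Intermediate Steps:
h = 12 (h = 0 + 4*3 = 0 + 12 = 12)
k(p, a) = 6 + 12*p (k(p, a) = 12*p + 6 = 6 + 12*p)
-15 + 2*k(5, 2) = -15 + 2*(6 + 12*5) = -15 + 2*(6 + 60) = -15 + 2*66 = -15 + 132 = 117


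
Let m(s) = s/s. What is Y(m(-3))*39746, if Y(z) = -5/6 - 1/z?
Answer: -218603/3 ≈ -72868.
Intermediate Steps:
m(s) = 1
Y(z) = -⅚ - 1/z (Y(z) = -5*⅙ - 1/z = -⅚ - 1/z)
Y(m(-3))*39746 = (-⅚ - 1/1)*39746 = (-⅚ - 1*1)*39746 = (-⅚ - 1)*39746 = -11/6*39746 = -218603/3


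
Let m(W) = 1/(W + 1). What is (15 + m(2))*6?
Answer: 92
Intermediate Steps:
m(W) = 1/(1 + W)
(15 + m(2))*6 = (15 + 1/(1 + 2))*6 = (15 + 1/3)*6 = (15 + ⅓)*6 = (46/3)*6 = 92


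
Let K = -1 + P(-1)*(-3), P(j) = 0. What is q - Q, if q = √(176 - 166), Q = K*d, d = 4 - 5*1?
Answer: -1 + √10 ≈ 2.1623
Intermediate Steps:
d = -1 (d = 4 - 5 = -1)
K = -1 (K = -1 + 0*(-3) = -1 + 0 = -1)
Q = 1 (Q = -1*(-1) = 1)
q = √10 ≈ 3.1623
q - Q = √10 - 1*1 = √10 - 1 = -1 + √10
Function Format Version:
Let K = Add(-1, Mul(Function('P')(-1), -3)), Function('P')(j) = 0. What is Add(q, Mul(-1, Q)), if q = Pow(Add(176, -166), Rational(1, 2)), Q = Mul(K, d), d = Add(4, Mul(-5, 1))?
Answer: Add(-1, Pow(10, Rational(1, 2))) ≈ 2.1623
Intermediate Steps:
d = -1 (d = Add(4, -5) = -1)
K = -1 (K = Add(-1, Mul(0, -3)) = Add(-1, 0) = -1)
Q = 1 (Q = Mul(-1, -1) = 1)
q = Pow(10, Rational(1, 2)) ≈ 3.1623
Add(q, Mul(-1, Q)) = Add(Pow(10, Rational(1, 2)), Mul(-1, 1)) = Add(Pow(10, Rational(1, 2)), -1) = Add(-1, Pow(10, Rational(1, 2)))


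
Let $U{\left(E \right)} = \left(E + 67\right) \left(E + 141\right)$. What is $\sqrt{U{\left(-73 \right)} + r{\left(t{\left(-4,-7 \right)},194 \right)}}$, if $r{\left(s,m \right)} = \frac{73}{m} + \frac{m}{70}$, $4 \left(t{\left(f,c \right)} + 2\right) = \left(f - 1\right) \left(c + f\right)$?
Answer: $\frac{i \sqrt{18665350130}}{6790} \approx 20.121 i$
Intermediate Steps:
$t{\left(f,c \right)} = -2 + \frac{\left(-1 + f\right) \left(c + f\right)}{4}$ ($t{\left(f,c \right)} = -2 + \frac{\left(f - 1\right) \left(c + f\right)}{4} = -2 + \frac{\left(-1 + f\right) \left(c + f\right)}{4}$)
$r{\left(s,m \right)} = \frac{73}{m} + \frac{m}{70}$ ($r{\left(s,m \right)} = \frac{73}{m} + m \frac{1}{70} = \frac{73}{m} + \frac{m}{70}$)
$U{\left(E \right)} = \left(67 + E\right) \left(141 + E\right)$
$\sqrt{U{\left(-73 \right)} + r{\left(t{\left(-4,-7 \right)},194 \right)}} = \sqrt{\left(9447 + \left(-73\right)^{2} + 208 \left(-73\right)\right) + \left(\frac{73}{194} + \frac{1}{70} \cdot 194\right)} = \sqrt{\left(9447 + 5329 - 15184\right) + \left(73 \cdot \frac{1}{194} + \frac{97}{35}\right)} = \sqrt{-408 + \left(\frac{73}{194} + \frac{97}{35}\right)} = \sqrt{-408 + \frac{21373}{6790}} = \sqrt{- \frac{2748947}{6790}} = \frac{i \sqrt{18665350130}}{6790}$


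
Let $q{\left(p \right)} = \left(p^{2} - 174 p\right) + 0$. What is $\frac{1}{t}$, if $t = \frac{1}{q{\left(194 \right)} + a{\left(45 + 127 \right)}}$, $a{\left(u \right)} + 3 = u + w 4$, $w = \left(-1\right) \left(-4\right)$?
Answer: $4065$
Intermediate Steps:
$w = 4$
$q{\left(p \right)} = p^{2} - 174 p$
$a{\left(u \right)} = 13 + u$ ($a{\left(u \right)} = -3 + \left(u + 4 \cdot 4\right) = -3 + \left(u + 16\right) = -3 + \left(16 + u\right) = 13 + u$)
$t = \frac{1}{4065}$ ($t = \frac{1}{194 \left(-174 + 194\right) + \left(13 + \left(45 + 127\right)\right)} = \frac{1}{194 \cdot 20 + \left(13 + 172\right)} = \frac{1}{3880 + 185} = \frac{1}{4065} \approx 0.000246$)
$\frac{1}{t} = \frac{1}{\frac{1}{4065}} = 4065$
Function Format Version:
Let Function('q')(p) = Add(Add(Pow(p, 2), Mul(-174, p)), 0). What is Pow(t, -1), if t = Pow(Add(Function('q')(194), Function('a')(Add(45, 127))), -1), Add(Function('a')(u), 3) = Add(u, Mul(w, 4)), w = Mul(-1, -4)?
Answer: 4065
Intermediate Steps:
w = 4
Function('q')(p) = Add(Pow(p, 2), Mul(-174, p))
Function('a')(u) = Add(13, u) (Function('a')(u) = Add(-3, Add(u, Mul(4, 4))) = Add(-3, Add(u, 16)) = Add(-3, Add(16, u)) = Add(13, u))
t = Rational(1, 4065) (t = Pow(Add(Mul(194, Add(-174, 194)), Add(13, Add(45, 127))), -1) = Pow(Add(Mul(194, 20), Add(13, 172)), -1) = Pow(Add(3880, 185), -1) = Pow(4065, -1) = Rational(1, 4065) ≈ 0.00024600)
Pow(t, -1) = Pow(Rational(1, 4065), -1) = 4065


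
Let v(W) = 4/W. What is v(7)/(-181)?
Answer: -4/1267 ≈ -0.0031571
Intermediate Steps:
v(7)/(-181) = (4/7)/(-181) = -4/(181*7) = -1/181*4/7 = -4/1267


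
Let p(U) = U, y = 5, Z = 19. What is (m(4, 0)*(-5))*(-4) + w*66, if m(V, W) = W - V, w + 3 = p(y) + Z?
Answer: 1306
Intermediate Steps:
w = 21 (w = -3 + (5 + 19) = -3 + 24 = 21)
(m(4, 0)*(-5))*(-4) + w*66 = ((0 - 1*4)*(-5))*(-4) + 21*66 = ((0 - 4)*(-5))*(-4) + 1386 = -4*(-5)*(-4) + 1386 = 20*(-4) + 1386 = -80 + 1386 = 1306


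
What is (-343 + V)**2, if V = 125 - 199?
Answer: 173889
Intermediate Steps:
V = -74
(-343 + V)**2 = (-343 - 74)**2 = (-417)**2 = 173889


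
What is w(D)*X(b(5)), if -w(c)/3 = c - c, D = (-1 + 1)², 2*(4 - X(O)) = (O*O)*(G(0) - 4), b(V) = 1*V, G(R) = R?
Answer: 0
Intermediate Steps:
b(V) = V
X(O) = 4 + 2*O² (X(O) = 4 - O*O*(0 - 4)/2 = 4 - O²*(-4)/2 = 4 - (-2)*O² = 4 + 2*O²)
D = 0 (D = 0² = 0)
w(c) = 0 (w(c) = -3*(c - c) = -3*0 = 0)
w(D)*X(b(5)) = 0*(4 + 2*5²) = 0*(4 + 2*25) = 0*(4 + 50) = 0*54 = 0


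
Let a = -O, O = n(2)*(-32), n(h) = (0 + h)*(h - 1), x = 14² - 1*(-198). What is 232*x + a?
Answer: 91472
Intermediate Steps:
x = 394 (x = 196 + 198 = 394)
n(h) = h*(-1 + h)
O = -64 (O = (2*(-1 + 2))*(-32) = (2*1)*(-32) = 2*(-32) = -64)
a = 64 (a = -1*(-64) = 64)
232*x + a = 232*394 + 64 = 91408 + 64 = 91472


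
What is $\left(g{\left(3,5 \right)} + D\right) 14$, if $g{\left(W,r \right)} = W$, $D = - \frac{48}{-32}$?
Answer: $63$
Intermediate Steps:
$D = \frac{3}{2}$ ($D = \left(-48\right) \left(- \frac{1}{32}\right) = \frac{3}{2} \approx 1.5$)
$\left(g{\left(3,5 \right)} + D\right) 14 = \left(3 + \frac{3}{2}\right) 14 = \frac{9}{2} \cdot 14 = 63$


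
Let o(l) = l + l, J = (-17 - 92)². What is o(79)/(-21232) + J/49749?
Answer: 122198525/528135384 ≈ 0.23138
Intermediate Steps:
J = 11881 (J = (-109)² = 11881)
o(l) = 2*l
o(79)/(-21232) + J/49749 = (2*79)/(-21232) + 11881/49749 = 158*(-1/21232) + 11881*(1/49749) = -79/10616 + 11881/49749 = 122198525/528135384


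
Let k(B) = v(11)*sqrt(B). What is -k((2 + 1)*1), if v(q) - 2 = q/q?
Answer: -3*sqrt(3) ≈ -5.1962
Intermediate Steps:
v(q) = 3 (v(q) = 2 + q/q = 2 + 1 = 3)
k(B) = 3*sqrt(B)
-k((2 + 1)*1) = -3*sqrt((2 + 1)*1) = -3*sqrt(3*1) = -3*sqrt(3)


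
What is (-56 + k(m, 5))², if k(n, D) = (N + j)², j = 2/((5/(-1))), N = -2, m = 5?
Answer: 1577536/625 ≈ 2524.1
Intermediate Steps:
j = -⅖ (j = 2/((5*(-1))) = 2/(-5) = 2*(-⅕) = -⅖ ≈ -0.40000)
k(n, D) = 144/25 (k(n, D) = (-2 - ⅖)² = (-12/5)² = 144/25)
(-56 + k(m, 5))² = (-56 + 144/25)² = (-1256/25)² = 1577536/625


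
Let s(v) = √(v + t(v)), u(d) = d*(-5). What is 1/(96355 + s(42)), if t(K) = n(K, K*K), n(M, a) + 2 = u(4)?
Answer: 19271/1856857201 - 2*√5/9284286005 ≈ 1.0378e-5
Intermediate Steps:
u(d) = -5*d
n(M, a) = -22 (n(M, a) = -2 - 5*4 = -2 - 20 = -22)
t(K) = -22
s(v) = √(-22 + v) (s(v) = √(v - 22) = √(-22 + v))
1/(96355 + s(42)) = 1/(96355 + √(-22 + 42)) = 1/(96355 + √20) = 1/(96355 + 2*√5)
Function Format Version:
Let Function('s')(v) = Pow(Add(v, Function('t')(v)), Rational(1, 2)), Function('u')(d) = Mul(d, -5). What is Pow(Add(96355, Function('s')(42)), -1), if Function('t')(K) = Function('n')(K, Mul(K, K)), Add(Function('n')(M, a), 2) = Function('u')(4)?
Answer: Add(Rational(19271, 1856857201), Mul(Rational(-2, 9284286005), Pow(5, Rational(1, 2)))) ≈ 1.0378e-5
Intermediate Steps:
Function('u')(d) = Mul(-5, d)
Function('n')(M, a) = -22 (Function('n')(M, a) = Add(-2, Mul(-5, 4)) = Add(-2, -20) = -22)
Function('t')(K) = -22
Function('s')(v) = Pow(Add(-22, v), Rational(1, 2)) (Function('s')(v) = Pow(Add(v, -22), Rational(1, 2)) = Pow(Add(-22, v), Rational(1, 2)))
Pow(Add(96355, Function('s')(42)), -1) = Pow(Add(96355, Pow(Add(-22, 42), Rational(1, 2))), -1) = Pow(Add(96355, Pow(20, Rational(1, 2))), -1) = Pow(Add(96355, Mul(2, Pow(5, Rational(1, 2)))), -1)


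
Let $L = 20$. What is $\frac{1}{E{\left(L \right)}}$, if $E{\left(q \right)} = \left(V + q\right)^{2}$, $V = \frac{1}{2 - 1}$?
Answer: $\frac{1}{441} \approx 0.0022676$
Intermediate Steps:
$V = 1$ ($V = 1^{-1} = 1$)
$E{\left(q \right)} = \left(1 + q\right)^{2}$
$\frac{1}{E{\left(L \right)}} = \frac{1}{\left(1 + 20\right)^{2}} = \frac{1}{21^{2}} = \frac{1}{441}$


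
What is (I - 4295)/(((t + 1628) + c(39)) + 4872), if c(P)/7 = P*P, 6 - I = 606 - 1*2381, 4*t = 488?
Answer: -2514/17269 ≈ -0.14558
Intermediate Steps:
t = 122 (t = (¼)*488 = 122)
I = 1781 (I = 6 - (606 - 1*2381) = 6 - (606 - 2381) = 6 - 1*(-1775) = 6 + 1775 = 1781)
c(P) = 7*P² (c(P) = 7*(P*P) = 7*P²)
(I - 4295)/(((t + 1628) + c(39)) + 4872) = (1781 - 4295)/(((122 + 1628) + 7*39²) + 4872) = -2514/((1750 + 7*1521) + 4872) = -2514/((1750 + 10647) + 4872) = -2514/(12397 + 4872) = -2514/17269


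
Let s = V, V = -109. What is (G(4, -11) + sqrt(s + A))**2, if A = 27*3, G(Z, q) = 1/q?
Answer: (-1 + 22*I*sqrt(7))**2/121 ≈ -27.992 - 0.96209*I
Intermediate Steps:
A = 81
s = -109
(G(4, -11) + sqrt(s + A))**2 = (1/(-11) + sqrt(-109 + 81))**2 = (-1/11 + sqrt(-28))**2 = (-1/11 + 2*I*sqrt(7))**2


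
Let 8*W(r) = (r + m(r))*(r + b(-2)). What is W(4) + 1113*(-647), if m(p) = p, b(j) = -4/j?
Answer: -720105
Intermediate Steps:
W(r) = r*(2 + r)/4 (W(r) = ((r + r)*(r - 4/(-2)))/8 = ((2*r)*(r - 4*(-1/2)))/8 = ((2*r)*(r + 2))/8 = ((2*r)*(2 + r))/8 = (2*r*(2 + r))/8 = r*(2 + r)/4)
W(4) + 1113*(-647) = (1/4)*4*(2 + 4) + 1113*(-647) = (1/4)*4*6 - 720111 = 6 - 720111 = -720105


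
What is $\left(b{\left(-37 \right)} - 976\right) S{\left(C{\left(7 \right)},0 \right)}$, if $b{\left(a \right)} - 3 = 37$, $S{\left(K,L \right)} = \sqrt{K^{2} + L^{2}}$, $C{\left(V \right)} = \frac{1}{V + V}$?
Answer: $- \frac{468}{7} \approx -66.857$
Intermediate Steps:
$C{\left(V \right)} = \frac{1}{2 V}$
$b{\left(a \right)} = 40$ ($b{\left(a \right)} = 3 + 37 = 40$)
$\left(b{\left(-37 \right)} - 976\right) S{\left(C{\left(7 \right)},0 \right)} = \left(40 - 976\right) \sqrt{\left(\frac{1}{2 \cdot 7}\right)^{2} + 0^{2}} = - 936 \sqrt{\left(\frac{1}{2} \cdot \frac{1}{7}\right)^{2} + 0} = - 936 \sqrt{\left(\frac{1}{14}\right)^{2} + 0} = - 936 \sqrt{\frac{1}{196} + 0} = - \frac{936}{14} = \left(-936\right) \frac{1}{14} = - \frac{468}{7}$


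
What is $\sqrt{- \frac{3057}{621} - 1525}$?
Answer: $\frac{i \sqrt{7283962}}{69} \approx 39.114 i$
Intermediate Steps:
$\sqrt{- \frac{3057}{621} - 1525} = \sqrt{\left(-3057\right) \frac{1}{621} - 1525} = \sqrt{- \frac{1019}{207} - 1525} = \sqrt{- \frac{316694}{207}} = \frac{i \sqrt{7283962}}{69}$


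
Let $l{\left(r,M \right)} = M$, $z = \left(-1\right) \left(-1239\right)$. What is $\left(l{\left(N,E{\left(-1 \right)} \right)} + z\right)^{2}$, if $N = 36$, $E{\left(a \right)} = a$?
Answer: $1532644$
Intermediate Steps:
$z = 1239$
$\left(l{\left(N,E{\left(-1 \right)} \right)} + z\right)^{2} = \left(-1 + 1239\right)^{2} = 1238^{2} = 1532644$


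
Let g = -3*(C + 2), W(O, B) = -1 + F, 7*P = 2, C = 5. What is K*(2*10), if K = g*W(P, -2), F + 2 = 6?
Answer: -1260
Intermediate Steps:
P = 2/7 (P = (⅐)*2 = 2/7 ≈ 0.28571)
F = 4 (F = -2 + 6 = 4)
W(O, B) = 3 (W(O, B) = -1 + 4 = 3)
g = -21 (g = -3*(5 + 2) = -3*7 = -21)
K = -63 (K = -21*3 = -63)
K*(2*10) = -126*10 = -63*20 = -1260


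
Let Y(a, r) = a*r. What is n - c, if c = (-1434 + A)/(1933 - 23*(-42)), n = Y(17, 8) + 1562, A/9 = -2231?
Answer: 4944015/2899 ≈ 1705.4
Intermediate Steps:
A = -20079 (A = 9*(-2231) = -20079)
n = 1698 (n = 17*8 + 1562 = 136 + 1562 = 1698)
c = -21513/2899 (c = (-1434 - 20079)/(1933 - 23*(-42)) = -21513/(1933 + 966) = -21513/2899 ≈ -7.4208)
n - c = 1698 - 1*(-21513/2899) = 1698 + 21513/2899 = 4944015/2899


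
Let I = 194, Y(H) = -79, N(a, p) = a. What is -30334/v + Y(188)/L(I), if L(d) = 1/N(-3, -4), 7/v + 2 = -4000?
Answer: 121398327/7 ≈ 1.7343e+7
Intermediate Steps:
v = -7/4002 (v = 7/(-2 - 4000) = 7/(-4002) = 7*(-1/4002) = -7/4002 ≈ -0.0017491)
L(d) = -1/3 (L(d) = 1/(-3) = -1/3)
-30334/v + Y(188)/L(I) = -30334/(-7/4002) - 79/(-1/3) = -30334*(-4002/7) - 79*(-3) = 121396668/7 + 237 = 121398327/7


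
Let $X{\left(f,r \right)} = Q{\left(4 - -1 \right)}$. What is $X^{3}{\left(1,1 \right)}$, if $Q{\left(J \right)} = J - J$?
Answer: $0$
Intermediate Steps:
$Q{\left(J \right)} = 0$
$X{\left(f,r \right)} = 0$
$X^{3}{\left(1,1 \right)} = 0^{3} = 0$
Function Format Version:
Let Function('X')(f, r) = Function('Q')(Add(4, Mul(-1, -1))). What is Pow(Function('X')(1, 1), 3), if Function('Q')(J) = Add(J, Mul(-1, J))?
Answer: 0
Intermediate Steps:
Function('Q')(J) = 0
Function('X')(f, r) = 0
Pow(Function('X')(1, 1), 3) = Pow(0, 3) = 0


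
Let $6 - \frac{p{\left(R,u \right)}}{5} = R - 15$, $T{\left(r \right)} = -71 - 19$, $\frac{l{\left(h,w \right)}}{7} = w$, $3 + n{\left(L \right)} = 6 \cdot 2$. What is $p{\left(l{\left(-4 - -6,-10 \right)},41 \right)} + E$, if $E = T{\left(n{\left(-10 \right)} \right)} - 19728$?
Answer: $-19363$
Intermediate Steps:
$n{\left(L \right)} = 9$ ($n{\left(L \right)} = -3 + 6 \cdot 2 = -3 + 12 = 9$)
$l{\left(h,w \right)} = 7 w$
$T{\left(r \right)} = -90$ ($T{\left(r \right)} = -71 - 19 = -90$)
$E = -19818$ ($E = -90 - 19728 = -19818$)
$p{\left(R,u \right)} = 105 - 5 R$ ($p{\left(R,u \right)} = 30 - 5 \left(R - 15\right) = 30 - 5 \left(-15 + R\right) = 30 - \left(-75 + 5 R\right) = 105 - 5 R$)
$p{\left(l{\left(-4 - -6,-10 \right)},41 \right)} + E = \left(105 - 5 \cdot 7 \left(-10\right)\right) - 19818 = \left(105 - -350\right) - 19818 = \left(105 + 350\right) - 19818 = 455 - 19818 = -19363$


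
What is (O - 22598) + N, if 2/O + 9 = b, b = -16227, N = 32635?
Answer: 81480365/8118 ≈ 10037.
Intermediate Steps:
O = -1/8118 (O = 2/(-9 - 16227) = 2/(-16236) = 2*(-1/16236) = -1/8118 ≈ -0.00012318)
(O - 22598) + N = (-1/8118 - 22598) + 32635 = -183450565/8118 + 32635 = 81480365/8118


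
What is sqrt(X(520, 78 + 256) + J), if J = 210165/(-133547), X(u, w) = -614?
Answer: I*sqrt(10978634847581)/133547 ≈ 24.811*I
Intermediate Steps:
J = -210165/133547 (J = 210165*(-1/133547) = -210165/133547 ≈ -1.5737)
sqrt(X(520, 78 + 256) + J) = sqrt(-614 - 210165/133547) = sqrt(-82208023/133547) = I*sqrt(10978634847581)/133547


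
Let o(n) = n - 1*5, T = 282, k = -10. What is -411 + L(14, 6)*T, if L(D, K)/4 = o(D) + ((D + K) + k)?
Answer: 21021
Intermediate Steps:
o(n) = -5 + n (o(n) = n - 5 = -5 + n)
L(D, K) = -60 + 4*K + 8*D (L(D, K) = 4*((-5 + D) + ((D + K) - 10)) = 4*((-5 + D) + (-10 + D + K)) = 4*(-15 + K + 2*D) = -60 + 4*K + 8*D)
-411 + L(14, 6)*T = -411 + (-60 + 4*6 + 8*14)*282 = -411 + (-60 + 24 + 112)*282 = -411 + 76*282 = -411 + 21432 = 21021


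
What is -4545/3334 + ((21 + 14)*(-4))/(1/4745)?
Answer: -2214780745/3334 ≈ -6.6430e+5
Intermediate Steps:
-4545/3334 + ((21 + 14)*(-4))/(1/4745) = -4545*1/3334 + (35*(-4))/(1/4745) = -4545/3334 - 140*4745 = -4545/3334 - 664300 = -2214780745/3334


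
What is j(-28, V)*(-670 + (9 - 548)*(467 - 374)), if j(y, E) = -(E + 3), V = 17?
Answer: 1015940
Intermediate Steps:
j(y, E) = -3 - E (j(y, E) = -(3 + E) = -3 - E)
j(-28, V)*(-670 + (9 - 548)*(467 - 374)) = (-3 - 1*17)*(-670 + (9 - 548)*(467 - 374)) = (-3 - 17)*(-670 - 539*93) = -20*(-670 - 50127) = -20*(-50797) = 1015940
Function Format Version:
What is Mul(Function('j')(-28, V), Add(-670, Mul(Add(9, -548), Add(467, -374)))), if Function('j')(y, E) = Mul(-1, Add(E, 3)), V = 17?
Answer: 1015940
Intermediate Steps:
Function('j')(y, E) = Add(-3, Mul(-1, E)) (Function('j')(y, E) = Mul(-1, Add(3, E)) = Add(-3, Mul(-1, E)))
Mul(Function('j')(-28, V), Add(-670, Mul(Add(9, -548), Add(467, -374)))) = Mul(Add(-3, Mul(-1, 17)), Add(-670, Mul(Add(9, -548), Add(467, -374)))) = Mul(Add(-3, -17), Add(-670, Mul(-539, 93))) = Mul(-20, Add(-670, -50127)) = Mul(-20, -50797) = 1015940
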